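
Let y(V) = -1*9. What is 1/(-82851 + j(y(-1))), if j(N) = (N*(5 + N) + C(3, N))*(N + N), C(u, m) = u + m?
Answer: -1/83391 ≈ -1.1992e-5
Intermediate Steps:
y(V) = -9
C(u, m) = m + u
j(N) = 2*N*(3 + N + N*(5 + N)) (j(N) = (N*(5 + N) + (N + 3))*(N + N) = (N*(5 + N) + (3 + N))*(2*N) = (3 + N + N*(5 + N))*(2*N) = 2*N*(3 + N + N*(5 + N)))
1/(-82851 + j(y(-1))) = 1/(-82851 + 2*(-9)*(3 + (-9)² + 6*(-9))) = 1/(-82851 + 2*(-9)*(3 + 81 - 54)) = 1/(-82851 + 2*(-9)*30) = 1/(-82851 - 540) = 1/(-83391) = -1/83391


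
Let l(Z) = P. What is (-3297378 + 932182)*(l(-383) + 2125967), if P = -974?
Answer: -5026024943628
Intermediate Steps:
l(Z) = -974
(-3297378 + 932182)*(l(-383) + 2125967) = (-3297378 + 932182)*(-974 + 2125967) = -2365196*2124993 = -5026024943628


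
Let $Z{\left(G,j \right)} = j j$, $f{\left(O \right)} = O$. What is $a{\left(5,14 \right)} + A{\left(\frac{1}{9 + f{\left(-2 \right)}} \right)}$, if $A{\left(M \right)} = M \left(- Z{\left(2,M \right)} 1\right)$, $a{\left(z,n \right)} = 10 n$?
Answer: $\frac{48019}{343} \approx 140.0$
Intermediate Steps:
$Z{\left(G,j \right)} = j^{2}$
$A{\left(M \right)} = - M^{3}$ ($A{\left(M \right)} = M \left(- M^{2} \cdot 1\right) = M \left(- M^{2}\right) = - M^{3}$)
$a{\left(5,14 \right)} + A{\left(\frac{1}{9 + f{\left(-2 \right)}} \right)} = 10 \cdot 14 - \left(\frac{1}{9 - 2}\right)^{3} = 140 - \left(\frac{1}{7}\right)^{3} = 140 - \frac{1}{343} = \frac{48019}{343}$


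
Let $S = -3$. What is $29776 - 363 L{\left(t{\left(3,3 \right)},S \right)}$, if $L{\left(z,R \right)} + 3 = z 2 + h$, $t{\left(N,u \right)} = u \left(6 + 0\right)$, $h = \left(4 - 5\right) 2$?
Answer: $18523$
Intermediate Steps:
$h = -2$ ($h = \left(-1\right) 2 = -2$)
$t{\left(N,u \right)} = 6 u$ ($t{\left(N,u \right)} = u 6 = 6 u$)
$L{\left(z,R \right)} = -5 + 2 z$ ($L{\left(z,R \right)} = -3 + \left(z 2 - 2\right) = -3 + \left(2 z - 2\right) = -3 + \left(-2 + 2 z\right) = -5 + 2 z$)
$29776 - 363 L{\left(t{\left(3,3 \right)},S \right)} = 29776 - 363 \left(-5 + 2 \cdot 6 \cdot 3\right) = 29776 - 363 \left(-5 + 2 \cdot 18\right) = 29776 - 363 \left(-5 + 36\right) = 29776 - 11253 = 18523$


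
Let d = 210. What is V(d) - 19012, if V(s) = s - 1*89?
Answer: -18891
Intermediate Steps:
V(s) = -89 + s (V(s) = s - 89 = -89 + s)
V(d) - 19012 = (-89 + 210) - 19012 = 121 - 19012 = -18891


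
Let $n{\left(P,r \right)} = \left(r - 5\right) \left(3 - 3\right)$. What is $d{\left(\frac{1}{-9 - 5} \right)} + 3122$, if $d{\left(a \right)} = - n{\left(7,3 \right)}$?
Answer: $3122$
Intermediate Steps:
$n{\left(P,r \right)} = 0$ ($n{\left(P,r \right)} = \left(-5 + r\right) 0 = 0$)
$d{\left(a \right)} = 0$ ($d{\left(a \right)} = \left(-1\right) 0 = 0$)
$d{\left(\frac{1}{-9 - 5} \right)} + 3122 = 0 + 3122 = 3122$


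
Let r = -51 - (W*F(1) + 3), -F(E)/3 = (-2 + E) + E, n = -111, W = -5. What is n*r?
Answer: 5994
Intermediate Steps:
F(E) = 6 - 6*E (F(E) = -3*((-2 + E) + E) = -3*(-2 + 2*E) = 6 - 6*E)
r = -54 (r = -51 - (-5*(6 - 6*1) + 3) = -51 - (-5*(6 - 6) + 3) = -51 - (-5*0 + 3) = -51 - (0 + 3) = -51 - 1*3 = -51 - 3 = -54)
n*r = -111*(-54) = 5994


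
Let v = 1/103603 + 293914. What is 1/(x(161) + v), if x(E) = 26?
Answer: 103603/30453065821 ≈ 3.4021e-6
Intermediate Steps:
v = 30450372143/103603 (v = 1/103603 + 293914 = 30450372143/103603 ≈ 2.9391e+5)
1/(x(161) + v) = 1/(26 + 30450372143/103603) = 1/(30453065821/103603) = 103603/30453065821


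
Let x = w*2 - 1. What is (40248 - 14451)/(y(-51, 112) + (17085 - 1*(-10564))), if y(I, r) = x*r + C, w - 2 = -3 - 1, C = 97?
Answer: 8599/9062 ≈ 0.94891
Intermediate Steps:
w = -2 (w = 2 + (-3 - 1) = 2 - 4 = -2)
x = -5 (x = -2*2 - 1 = -4 - 1 = -5)
y(I, r) = 97 - 5*r (y(I, r) = -5*r + 97 = 97 - 5*r)
(40248 - 14451)/(y(-51, 112) + (17085 - 1*(-10564))) = (40248 - 14451)/((97 - 5*112) + (17085 - 1*(-10564))) = 25797/((97 - 560) + (17085 + 10564)) = 25797/(-463 + 27649) = 25797/27186 = 25797*(1/27186) = 8599/9062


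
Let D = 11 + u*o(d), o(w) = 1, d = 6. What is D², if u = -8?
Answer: 9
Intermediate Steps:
D = 3 (D = 11 - 8*1 = 11 - 8 = 3)
D² = 3² = 9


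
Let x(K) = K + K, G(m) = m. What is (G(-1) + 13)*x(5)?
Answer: 120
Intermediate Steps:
x(K) = 2*K
(G(-1) + 13)*x(5) = (-1 + 13)*(2*5) = 12*10 = 120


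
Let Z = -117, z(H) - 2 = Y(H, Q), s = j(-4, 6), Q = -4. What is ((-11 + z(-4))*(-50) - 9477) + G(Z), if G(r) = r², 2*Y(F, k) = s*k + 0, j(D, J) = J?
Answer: 5262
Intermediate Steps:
s = 6
Y(F, k) = 3*k (Y(F, k) = (6*k + 0)/2 = (6*k)/2 = 3*k)
z(H) = -10 (z(H) = 2 + 3*(-4) = 2 - 12 = -10)
((-11 + z(-4))*(-50) - 9477) + G(Z) = ((-11 - 10)*(-50) - 9477) + (-117)² = (-21*(-50) - 9477) + 13689 = (1050 - 9477) + 13689 = -8427 + 13689 = 5262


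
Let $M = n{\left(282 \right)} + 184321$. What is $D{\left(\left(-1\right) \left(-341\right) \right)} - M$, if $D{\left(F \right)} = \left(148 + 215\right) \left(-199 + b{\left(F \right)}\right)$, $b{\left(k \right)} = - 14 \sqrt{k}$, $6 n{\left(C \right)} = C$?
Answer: $-256605 - 5082 \sqrt{341} \approx -3.5045 \cdot 10^{5}$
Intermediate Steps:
$n{\left(C \right)} = \frac{C}{6}$
$M = 184368$ ($M = \frac{1}{6} \cdot 282 + 184321 = 47 + 184321 = 184368$)
$D{\left(F \right)} = -72237 - 5082 \sqrt{F}$ ($D{\left(F \right)} = \left(148 + 215\right) \left(-199 - 14 \sqrt{F}\right) = 363 \left(-199 - 14 \sqrt{F}\right) = -72237 - 5082 \sqrt{F}$)
$D{\left(\left(-1\right) \left(-341\right) \right)} - M = \left(-72237 - 5082 \sqrt{\left(-1\right) \left(-341\right)}\right) - 184368 = \left(-72237 - 5082 \sqrt{341}\right) - 184368 = -256605 - 5082 \sqrt{341}$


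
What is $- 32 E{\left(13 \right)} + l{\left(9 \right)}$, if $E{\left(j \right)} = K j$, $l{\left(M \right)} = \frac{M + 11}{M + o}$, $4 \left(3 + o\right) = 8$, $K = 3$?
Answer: $- \frac{2491}{2} \approx -1245.5$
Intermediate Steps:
$o = -1$ ($o = -3 + \frac{1}{4} \cdot 8 = -3 + 2 = -1$)
$l{\left(M \right)} = \frac{11 + M}{-1 + M}$ ($l{\left(M \right)} = \frac{M + 11}{M - 1} = \frac{11 + M}{-1 + M}$)
$E{\left(j \right)} = 3 j$
$- 32 E{\left(13 \right)} + l{\left(9 \right)} = - 32 \cdot 3 \cdot 13 + \frac{11 + 9}{-1 + 9} = \left(-32\right) 39 + \frac{1}{8} \cdot 20 = -1248 + \frac{1}{8} \cdot 20 = -1248 + \frac{5}{2} = - \frac{2491}{2}$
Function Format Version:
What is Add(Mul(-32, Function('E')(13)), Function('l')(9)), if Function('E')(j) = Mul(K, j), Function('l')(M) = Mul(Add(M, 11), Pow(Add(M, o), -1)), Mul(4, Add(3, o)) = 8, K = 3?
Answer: Rational(-2491, 2) ≈ -1245.5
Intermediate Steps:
o = -1 (o = Add(-3, Mul(Rational(1, 4), 8)) = Add(-3, 2) = -1)
Function('l')(M) = Mul(Pow(Add(-1, M), -1), Add(11, M)) (Function('l')(M) = Mul(Add(M, 11), Pow(Add(M, -1), -1)) = Mul(Add(11, M), Pow(Add(-1, M), -1)) = Mul(Pow(Add(-1, M), -1), Add(11, M)))
Function('E')(j) = Mul(3, j)
Add(Mul(-32, Function('E')(13)), Function('l')(9)) = Add(Mul(-32, Mul(3, 13)), Mul(Pow(Add(-1, 9), -1), Add(11, 9))) = Add(Mul(-32, 39), Mul(Pow(8, -1), 20)) = Add(-1248, Mul(Rational(1, 8), 20)) = Add(-1248, Rational(5, 2)) = Rational(-2491, 2)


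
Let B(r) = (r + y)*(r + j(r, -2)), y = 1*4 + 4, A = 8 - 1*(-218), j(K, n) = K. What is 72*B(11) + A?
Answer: 30322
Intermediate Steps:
A = 226 (A = 8 + 218 = 226)
y = 8 (y = 4 + 4 = 8)
B(r) = 2*r*(8 + r) (B(r) = (r + 8)*(r + r) = (8 + r)*(2*r) = 2*r*(8 + r))
72*B(11) + A = 72*(2*11*(8 + 11)) + 226 = 72*(2*11*19) + 226 = 72*418 + 226 = 30096 + 226 = 30322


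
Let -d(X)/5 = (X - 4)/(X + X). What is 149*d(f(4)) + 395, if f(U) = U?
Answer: 395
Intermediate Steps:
d(X) = -5*(-4 + X)/(2*X) (d(X) = -5*(X - 4)/(X + X) = -5*(-4 + X)/(2*X))
149*d(f(4)) + 395 = 149*(-5/2 + 10/4) + 395 = 149*(-5/2 + 10*(¼)) + 395 = 149*(-5/2 + 5/2) + 395 = 149*0 + 395 = 0 + 395 = 395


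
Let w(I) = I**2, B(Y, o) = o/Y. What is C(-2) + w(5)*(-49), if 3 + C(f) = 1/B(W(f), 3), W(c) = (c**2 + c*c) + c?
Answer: -1226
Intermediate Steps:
W(c) = c + 2*c**2 (W(c) = (c**2 + c**2) + c = 2*c**2 + c = c + 2*c**2)
C(f) = -3 + f*(1 + 2*f)/3 (C(f) = -3 + 1/(3/((f*(1 + 2*f)))) = -3 + 1/(3*(1/(f*(1 + 2*f)))) = -3 + 1/(3/(f*(1 + 2*f))) = -3 + f*(1 + 2*f)/3)
C(-2) + w(5)*(-49) = (-3 + (1/3)*(-2)*(1 + 2*(-2))) + 5**2*(-49) = (-3 + (1/3)*(-2)*(1 - 4)) + 25*(-49) = (-3 + (1/3)*(-2)*(-3)) - 1225 = (-3 + 2) - 1225 = -1 - 1225 = -1226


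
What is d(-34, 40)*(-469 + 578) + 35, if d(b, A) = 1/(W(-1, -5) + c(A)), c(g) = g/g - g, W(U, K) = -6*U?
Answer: 1046/33 ≈ 31.697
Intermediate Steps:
c(g) = 1 - g
d(b, A) = 1/(7 - A) (d(b, A) = 1/(-6*(-1) + (1 - A)) = 1/(6 + (1 - A)) = 1/(7 - A))
d(-34, 40)*(-469 + 578) + 35 = (-1/(-7 + 40))*(-469 + 578) + 35 = -1/33*109 + 35 = -109/33 + 35 = 1046/33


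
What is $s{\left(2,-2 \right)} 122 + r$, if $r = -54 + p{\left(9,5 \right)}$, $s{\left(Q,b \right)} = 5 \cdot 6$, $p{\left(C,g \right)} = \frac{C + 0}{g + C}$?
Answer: $\frac{50493}{14} \approx 3606.6$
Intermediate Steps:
$p{\left(C,g \right)} = \frac{C}{C + g}$
$s{\left(Q,b \right)} = 30$
$r = - \frac{747}{14}$ ($r = -54 + \frac{9}{9 + 5} = -54 + \frac{9}{14} = - \frac{747}{14} \approx -53.357$)
$s{\left(2,-2 \right)} 122 + r = 30 \cdot 122 - \frac{747}{14} = 3660 - \frac{747}{14} = \frac{50493}{14}$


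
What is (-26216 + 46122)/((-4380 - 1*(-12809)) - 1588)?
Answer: 19906/6841 ≈ 2.9098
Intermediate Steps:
(-26216 + 46122)/((-4380 - 1*(-12809)) - 1588) = 19906/((-4380 + 12809) - 1588) = 19906/(8429 - 1588) = 19906/6841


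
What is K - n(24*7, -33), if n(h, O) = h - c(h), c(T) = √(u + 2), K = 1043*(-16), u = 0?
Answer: -16856 + √2 ≈ -16855.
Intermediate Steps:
K = -16688
c(T) = √2 (c(T) = √(0 + 2) = √2)
n(h, O) = h - √2
K - n(24*7, -33) = -16688 - (24*7 - √2) = -16688 - (168 - √2) = -16688 + (-168 + √2) = -16856 + √2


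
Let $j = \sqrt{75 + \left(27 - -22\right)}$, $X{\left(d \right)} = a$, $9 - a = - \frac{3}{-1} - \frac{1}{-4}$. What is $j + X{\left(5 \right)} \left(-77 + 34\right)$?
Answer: $- \frac{989}{4} + 2 \sqrt{31} \approx -236.11$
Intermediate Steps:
$a = \frac{23}{4}$ ($a = 9 - \left(- \frac{3}{-1} - \frac{1}{-4}\right) = 9 - \left(\left(-3\right) \left(-1\right) - - \frac{1}{4}\right) = 9 - \left(3 + \frac{1}{4}\right) = 9 - \frac{13}{4} = \frac{23}{4} \approx 5.75$)
$X{\left(d \right)} = \frac{23}{4}$
$j = 2 \sqrt{31}$ ($j = \sqrt{75 + \left(27 + 22\right)} = \sqrt{75 + 49} = \sqrt{124} = 2 \sqrt{31} \approx 11.136$)
$j + X{\left(5 \right)} \left(-77 + 34\right) = 2 \sqrt{31} + \frac{23 \left(-77 + 34\right)}{4} = 2 \sqrt{31} + \frac{23}{4} \left(-43\right) = 2 \sqrt{31} - \frac{989}{4} = - \frac{989}{4} + 2 \sqrt{31}$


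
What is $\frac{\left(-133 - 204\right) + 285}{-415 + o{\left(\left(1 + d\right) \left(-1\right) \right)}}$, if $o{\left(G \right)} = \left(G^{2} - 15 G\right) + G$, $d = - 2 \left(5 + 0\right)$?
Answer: $\frac{13}{115} \approx 0.11304$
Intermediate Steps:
$d = -10$ ($d = \left(-2\right) 5 = -10$)
$o{\left(G \right)} = G^{2} - 14 G$
$\frac{\left(-133 - 204\right) + 285}{-415 + o{\left(\left(1 + d\right) \left(-1\right) \right)}} = \frac{\left(-133 - 204\right) + 285}{-415 + \left(1 - 10\right) \left(-1\right) \left(-14 + \left(1 - 10\right) \left(-1\right)\right)} = \frac{\left(-133 - 204\right) + 285}{-415 + \left(-9\right) \left(-1\right) \left(-14 - -9\right)} = \frac{-337 + 285}{-415 + 9 \left(-14 + 9\right)} = - \frac{52}{-415 + 9 \left(-5\right)} = - \frac{52}{-415 - 45} = - \frac{52}{-460} = \left(-52\right) \left(- \frac{1}{460}\right) = \frac{13}{115}$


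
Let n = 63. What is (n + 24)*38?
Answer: 3306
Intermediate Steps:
(n + 24)*38 = (63 + 24)*38 = 87*38 = 3306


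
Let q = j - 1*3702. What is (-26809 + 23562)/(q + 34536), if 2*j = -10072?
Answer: -3247/25798 ≈ -0.12586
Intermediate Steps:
j = -5036 (j = (½)*(-10072) = -5036)
q = -8738 (q = -5036 - 1*3702 = -5036 - 3702 = -8738)
(-26809 + 23562)/(q + 34536) = (-26809 + 23562)/(-8738 + 34536) = -3247/25798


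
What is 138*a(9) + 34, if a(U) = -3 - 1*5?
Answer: -1070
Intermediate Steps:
a(U) = -8 (a(U) = -3 - 5 = -8)
138*a(9) + 34 = 138*(-8) + 34 = -1104 + 34 = -1070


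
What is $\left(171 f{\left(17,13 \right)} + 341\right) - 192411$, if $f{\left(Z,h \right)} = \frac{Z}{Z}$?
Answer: $-191899$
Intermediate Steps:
$f{\left(Z,h \right)} = 1$
$\left(171 f{\left(17,13 \right)} + 341\right) - 192411 = \left(171 \cdot 1 + 341\right) - 192411 = \left(171 + 341\right) - 192411 = 512 - 192411 = -191899$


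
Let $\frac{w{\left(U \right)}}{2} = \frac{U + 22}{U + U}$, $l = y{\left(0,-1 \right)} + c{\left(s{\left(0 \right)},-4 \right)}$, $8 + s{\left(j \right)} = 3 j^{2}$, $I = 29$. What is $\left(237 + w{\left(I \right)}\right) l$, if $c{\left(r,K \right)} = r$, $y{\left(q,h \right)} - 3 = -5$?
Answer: $- \frac{69240}{29} \approx -2387.6$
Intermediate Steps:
$y{\left(q,h \right)} = -2$ ($y{\left(q,h \right)} = 3 - 5 = -2$)
$s{\left(j \right)} = -8 + 3 j^{2}$
$l = -10$ ($l = -2 - \left(8 - 3 \cdot 0^{2}\right) = -2 + \left(-8 + 3 \cdot 0\right) = -2 + \left(-8 + 0\right) = -2 - 8 = -10$)
$w{\left(U \right)} = \frac{22 + U}{U}$ ($w{\left(U \right)} = 2 \frac{U + 22}{U + U} = 2 \frac{22 + U}{2 U} = \frac{22 + U}{U}$)
$\left(237 + w{\left(I \right)}\right) l = \left(237 + \frac{22 + 29}{29}\right) \left(-10\right) = \left(237 + \frac{1}{29} \cdot 51\right) \left(-10\right) = \left(237 + \frac{51}{29}\right) \left(-10\right) = \frac{6924}{29} \left(-10\right) = - \frac{69240}{29}$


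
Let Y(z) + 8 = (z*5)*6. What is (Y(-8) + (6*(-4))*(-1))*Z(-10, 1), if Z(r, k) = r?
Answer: 2240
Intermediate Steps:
Y(z) = -8 + 30*z (Y(z) = -8 + (z*5)*6 = -8 + (5*z)*6 = -8 + 30*z)
(Y(-8) + (6*(-4))*(-1))*Z(-10, 1) = ((-8 + 30*(-8)) + (6*(-4))*(-1))*(-10) = ((-8 - 240) - 24*(-1))*(-10) = (-248 + 24)*(-10) = -224*(-10) = 2240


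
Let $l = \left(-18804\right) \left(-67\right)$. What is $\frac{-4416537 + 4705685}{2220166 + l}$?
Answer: $\frac{144574}{1740017} \approx 0.083088$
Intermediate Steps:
$l = 1259868$
$\frac{-4416537 + 4705685}{2220166 + l} = \frac{-4416537 + 4705685}{2220166 + 1259868} = \frac{289148}{3480034} = 289148 \cdot \frac{1}{3480034} = \frac{144574}{1740017}$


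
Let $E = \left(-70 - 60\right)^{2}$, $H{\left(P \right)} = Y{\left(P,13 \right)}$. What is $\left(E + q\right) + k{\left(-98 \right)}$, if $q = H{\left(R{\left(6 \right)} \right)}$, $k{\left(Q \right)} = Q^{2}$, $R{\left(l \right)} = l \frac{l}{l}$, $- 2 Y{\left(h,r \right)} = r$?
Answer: $\frac{52995}{2} \approx 26498.0$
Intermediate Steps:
$Y{\left(h,r \right)} = - \frac{r}{2}$
$R{\left(l \right)} = l$ ($R{\left(l \right)} = l 1 = l$)
$H{\left(P \right)} = - \frac{13}{2}$ ($H{\left(P \right)} = \left(- \frac{1}{2}\right) 13 = - \frac{13}{2}$)
$E = 16900$ ($E = \left(-130\right)^{2} = 16900$)
$q = - \frac{13}{2} \approx -6.5$
$\left(E + q\right) + k{\left(-98 \right)} = \left(16900 - \frac{13}{2}\right) + \left(-98\right)^{2} = \frac{33787}{2} + 9604 = \frac{52995}{2}$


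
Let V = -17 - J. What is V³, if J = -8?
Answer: -729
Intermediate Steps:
V = -9 (V = -17 - 1*(-8) = -17 + 8 = -9)
V³ = (-9)³ = -729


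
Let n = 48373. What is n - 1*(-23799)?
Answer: 72172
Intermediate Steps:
n - 1*(-23799) = 48373 - 1*(-23799) = 48373 + 23799 = 72172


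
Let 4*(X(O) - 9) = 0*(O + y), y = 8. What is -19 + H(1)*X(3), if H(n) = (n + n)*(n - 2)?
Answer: -37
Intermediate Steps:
X(O) = 9 (X(O) = 9 + (0*(O + 8))/4 = 9 + (0*(8 + O))/4 = 9 + (¼)*0 = 9 + 0 = 9)
H(n) = 2*n*(-2 + n) (H(n) = (2*n)*(-2 + n) = 2*n*(-2 + n))
-19 + H(1)*X(3) = -19 + (2*1*(-2 + 1))*9 = -19 + (2*1*(-1))*9 = -19 - 2*9 = -19 - 18 = -37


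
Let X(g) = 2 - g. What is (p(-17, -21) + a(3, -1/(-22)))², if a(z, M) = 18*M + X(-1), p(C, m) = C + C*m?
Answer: 14303524/121 ≈ 1.1821e+5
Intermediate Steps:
a(z, M) = 3 + 18*M (a(z, M) = 18*M + (2 - 1*(-1)) = 18*M + (2 + 1) = 18*M + 3 = 3 + 18*M)
(p(-17, -21) + a(3, -1/(-22)))² = (-17*(1 - 21) + (3 + 18*(-1/(-22))))² = (-17*(-20) + (3 + 18*(-1*(-1/22))))² = (340 + (3 + 18*(1/22)))² = (340 + (3 + 9/11))² = (340 + 42/11)² = (3782/11)² = 14303524/121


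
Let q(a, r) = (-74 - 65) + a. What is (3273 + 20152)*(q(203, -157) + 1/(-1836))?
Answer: 2752507775/1836 ≈ 1.4992e+6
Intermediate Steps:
q(a, r) = -139 + a
(3273 + 20152)*(q(203, -157) + 1/(-1836)) = (3273 + 20152)*((-139 + 203) + 1/(-1836)) = 23425*(64 - 1/1836) = 23425*(117503/1836) = 2752507775/1836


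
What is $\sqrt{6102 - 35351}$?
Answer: $i \sqrt{29249} \approx 171.02 i$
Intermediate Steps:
$\sqrt{6102 - 35351} = \sqrt{-29249} = i \sqrt{29249}$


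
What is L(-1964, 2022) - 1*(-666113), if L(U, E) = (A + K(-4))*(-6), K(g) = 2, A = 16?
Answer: 666005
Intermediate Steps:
L(U, E) = -108 (L(U, E) = (16 + 2)*(-6) = 18*(-6) = -108)
L(-1964, 2022) - 1*(-666113) = -108 - 1*(-666113) = -108 + 666113 = 666005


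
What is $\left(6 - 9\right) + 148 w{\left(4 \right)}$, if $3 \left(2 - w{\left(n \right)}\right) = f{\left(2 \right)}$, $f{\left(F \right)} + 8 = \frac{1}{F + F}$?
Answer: $\frac{2026}{3} \approx 675.33$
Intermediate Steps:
$f{\left(F \right)} = -8 + \frac{1}{2 F}$ ($f{\left(F \right)} = -8 + \frac{1}{F + F} = -8 + \frac{1}{2 F}$)
$w{\left(n \right)} = \frac{55}{12}$ ($w{\left(n \right)} = 2 - \frac{-8 + \frac{1}{2 \cdot 2}}{3} = 2 - \frac{-8 + \frac{1}{2} \cdot \frac{1}{2}}{3} = 2 - \frac{-8 + \frac{1}{4}}{3} = 2 - - \frac{31}{12} = 2 + \frac{31}{12} = \frac{55}{12}$)
$\left(6 - 9\right) + 148 w{\left(4 \right)} = \left(6 - 9\right) + 148 \cdot \frac{55}{12} = \left(6 - 9\right) + \frac{2035}{3} = -3 + \frac{2035}{3} = \frac{2026}{3}$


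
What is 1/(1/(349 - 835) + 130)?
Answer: 486/63179 ≈ 0.0076924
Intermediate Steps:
1/(1/(349 - 835) + 130) = 1/(1/(-486) + 130) = 1/(-1/486 + 130) = 1/(63179/486) = 486/63179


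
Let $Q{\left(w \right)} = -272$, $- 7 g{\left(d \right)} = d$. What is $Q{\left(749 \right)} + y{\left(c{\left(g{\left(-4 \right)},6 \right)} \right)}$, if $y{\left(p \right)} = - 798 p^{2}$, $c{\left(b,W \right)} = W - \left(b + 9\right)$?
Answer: $- \frac{73154}{7} \approx -10451.0$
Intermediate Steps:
$g{\left(d \right)} = - \frac{d}{7}$
$c{\left(b,W \right)} = -9 + W - b$ ($c{\left(b,W \right)} = W - \left(9 + b\right) = -9 + W - b$)
$Q{\left(749 \right)} + y{\left(c{\left(g{\left(-4 \right)},6 \right)} \right)} = -272 - 798 \left(-9 + 6 - \left(- \frac{1}{7}\right) \left(-4\right)\right)^{2} = -272 - 798 \left(-9 + 6 - \frac{4}{7}\right)^{2} = -272 - 798 \left(- \frac{25}{7}\right)^{2} = -272 - \frac{71250}{7} = - \frac{73154}{7}$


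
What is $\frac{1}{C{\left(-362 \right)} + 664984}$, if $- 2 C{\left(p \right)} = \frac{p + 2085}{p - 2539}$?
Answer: $\frac{5802}{3858238891} \approx 1.5038 \cdot 10^{-6}$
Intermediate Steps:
$C{\left(p \right)} = - \frac{2085 + p}{2 \left(-2539 + p\right)}$ ($C{\left(p \right)} = - \frac{\left(p + 2085\right) \frac{1}{p - 2539}}{2} = - \frac{\left(2085 + p\right) \frac{1}{-2539 + p}}{2} = - \frac{\frac{1}{-2539 + p} \left(2085 + p\right)}{2} = - \frac{2085 + p}{2 \left(-2539 + p\right)}$)
$\frac{1}{C{\left(-362 \right)} + 664984} = \frac{1}{\frac{-2085 - -362}{2 \left(-2539 - 362\right)} + 664984} = \frac{1}{\frac{-2085 + 362}{2 \left(-2901\right)} + 664984} = \frac{1}{\frac{1}{2} \left(- \frac{1}{2901}\right) \left(-1723\right) + 664984} = \frac{1}{\frac{1723}{5802} + 664984} = \frac{1}{\frac{3858238891}{5802}} = \frac{5802}{3858238891}$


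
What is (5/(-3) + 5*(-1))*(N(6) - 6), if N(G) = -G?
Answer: 80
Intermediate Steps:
(5/(-3) + 5*(-1))*(N(6) - 6) = (5/(-3) + 5*(-1))*(-1*6 - 6) = (5*(-⅓) - 5)*(-6 - 6) = (-5/3 - 5)*(-12) = -20/3*(-12) = 80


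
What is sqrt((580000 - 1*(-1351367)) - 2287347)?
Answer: 2*I*sqrt(88995) ≈ 596.64*I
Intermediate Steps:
sqrt((580000 - 1*(-1351367)) - 2287347) = sqrt((580000 + 1351367) - 2287347) = sqrt(1931367 - 2287347) = sqrt(-355980) = 2*I*sqrt(88995)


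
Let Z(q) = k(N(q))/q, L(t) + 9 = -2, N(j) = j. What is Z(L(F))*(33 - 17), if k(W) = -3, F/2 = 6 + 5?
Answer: 48/11 ≈ 4.3636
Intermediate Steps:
F = 22 (F = 2*(6 + 5) = 2*11 = 22)
L(t) = -11 (L(t) = -9 - 2 = -11)
Z(q) = -3/q
Z(L(F))*(33 - 17) = (-3/(-11))*(33 - 17) = -3*(-1/11)*16 = (3/11)*16 = 48/11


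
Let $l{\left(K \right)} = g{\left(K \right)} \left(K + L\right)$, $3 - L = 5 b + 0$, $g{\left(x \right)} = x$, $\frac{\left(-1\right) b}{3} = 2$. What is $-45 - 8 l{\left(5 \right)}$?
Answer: $-1565$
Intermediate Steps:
$b = -6$ ($b = \left(-3\right) 2 = -6$)
$L = 33$ ($L = 3 - \left(5 \left(-6\right) + 0\right) = 3 - \left(-30 + 0\right) = 3 - -30 = 3 + 30 = 33$)
$l{\left(K \right)} = K \left(33 + K\right)$ ($l{\left(K \right)} = K \left(K + 33\right) = K \left(33 + K\right)$)
$-45 - 8 l{\left(5 \right)} = -45 - 8 \cdot 5 \left(33 + 5\right) = -45 - 8 \cdot 5 \cdot 38 = -45 - 1520 = -1565$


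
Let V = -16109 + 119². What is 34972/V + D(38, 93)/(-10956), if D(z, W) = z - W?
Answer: -8705593/485052 ≈ -17.948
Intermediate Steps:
V = -1948 (V = -16109 + 14161 = -1948)
34972/V + D(38, 93)/(-10956) = 34972/(-1948) + (38 - 1*93)/(-10956) = 34972*(-1/1948) + (38 - 93)*(-1/10956) = -8743/487 - 55*(-1/10956) = -8743/487 + 5/996 = -8705593/485052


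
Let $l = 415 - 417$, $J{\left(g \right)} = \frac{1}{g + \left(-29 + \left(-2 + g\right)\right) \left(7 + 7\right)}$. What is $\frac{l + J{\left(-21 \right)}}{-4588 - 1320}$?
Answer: $\frac{1499}{4425092} \approx 0.00033875$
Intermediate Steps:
$J{\left(g \right)} = \frac{1}{-434 + 15 g}$ ($J{\left(g \right)} = \frac{1}{g + \left(-31 + g\right) 14} = \frac{1}{g + \left(-434 + 14 g\right)} = \frac{1}{-434 + 15 g}$)
$l = -2$
$\frac{l + J{\left(-21 \right)}}{-4588 - 1320} = \frac{-2 + \frac{1}{-434 + 15 \left(-21\right)}}{-4588 - 1320} = \frac{-2 + \frac{1}{-434 - 315}}{-5908} = \left(-2 + \frac{1}{-749}\right) \left(- \frac{1}{5908}\right) = \left(-2 - \frac{1}{749}\right) \left(- \frac{1}{5908}\right) = \left(- \frac{1499}{749}\right) \left(- \frac{1}{5908}\right) = \frac{1499}{4425092}$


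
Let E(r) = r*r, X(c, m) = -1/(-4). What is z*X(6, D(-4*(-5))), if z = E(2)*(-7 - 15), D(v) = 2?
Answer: -22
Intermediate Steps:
X(c, m) = ¼ (X(c, m) = -1*(-¼) = ¼)
E(r) = r²
z = -88 (z = 2²*(-7 - 15) = 4*(-22) = -88)
z*X(6, D(-4*(-5))) = -88*¼ = -22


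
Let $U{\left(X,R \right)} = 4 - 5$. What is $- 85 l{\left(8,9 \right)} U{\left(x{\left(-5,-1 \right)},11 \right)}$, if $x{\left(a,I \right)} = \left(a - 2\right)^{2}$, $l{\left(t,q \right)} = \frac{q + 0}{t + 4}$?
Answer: $\frac{255}{4} \approx 63.75$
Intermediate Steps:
$l{\left(t,q \right)} = \frac{q}{4 + t}$
$x{\left(a,I \right)} = \left(-2 + a\right)^{2}$
$U{\left(X,R \right)} = -1$ ($U{\left(X,R \right)} = 4 - 5 = -1$)
$- 85 l{\left(8,9 \right)} U{\left(x{\left(-5,-1 \right)},11 \right)} = - 85 \frac{9}{4 + 8} \left(-1\right) = - 85 \cdot \frac{9}{12} \left(-1\right) = - 85 \cdot 9 \cdot \frac{1}{12} \left(-1\right) = \left(-85\right) \frac{3}{4} \left(-1\right) = \left(- \frac{255}{4}\right) \left(-1\right) = \frac{255}{4}$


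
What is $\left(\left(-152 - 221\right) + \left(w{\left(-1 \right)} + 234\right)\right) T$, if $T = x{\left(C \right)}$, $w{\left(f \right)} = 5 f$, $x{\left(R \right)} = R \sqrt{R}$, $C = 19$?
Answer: $- 2736 \sqrt{19} \approx -11926.0$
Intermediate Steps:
$x{\left(R \right)} = R^{\frac{3}{2}}$
$T = 19 \sqrt{19}$ ($T = 19^{\frac{3}{2}} = 19 \sqrt{19} \approx 82.819$)
$\left(\left(-152 - 221\right) + \left(w{\left(-1 \right)} + 234\right)\right) T = \left(\left(-152 - 221\right) + \left(5 \left(-1\right) + 234\right)\right) 19 \sqrt{19} = \left(\left(-152 - 221\right) + \left(-5 + 234\right)\right) 19 \sqrt{19} = \left(-373 + 229\right) 19 \sqrt{19} = - 144 \cdot 19 \sqrt{19} = - 2736 \sqrt{19}$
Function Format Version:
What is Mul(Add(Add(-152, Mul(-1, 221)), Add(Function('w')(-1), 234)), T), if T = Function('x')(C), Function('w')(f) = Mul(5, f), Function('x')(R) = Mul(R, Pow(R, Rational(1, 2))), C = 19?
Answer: Mul(-2736, Pow(19, Rational(1, 2))) ≈ -11926.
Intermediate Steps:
Function('x')(R) = Pow(R, Rational(3, 2))
T = Mul(19, Pow(19, Rational(1, 2))) (T = Pow(19, Rational(3, 2)) = Mul(19, Pow(19, Rational(1, 2))) ≈ 82.819)
Mul(Add(Add(-152, Mul(-1, 221)), Add(Function('w')(-1), 234)), T) = Mul(Add(Add(-152, Mul(-1, 221)), Add(Mul(5, -1), 234)), Mul(19, Pow(19, Rational(1, 2)))) = Mul(Add(Add(-152, -221), Add(-5, 234)), Mul(19, Pow(19, Rational(1, 2)))) = Mul(Add(-373, 229), Mul(19, Pow(19, Rational(1, 2)))) = Mul(-144, Mul(19, Pow(19, Rational(1, 2)))) = Mul(-2736, Pow(19, Rational(1, 2)))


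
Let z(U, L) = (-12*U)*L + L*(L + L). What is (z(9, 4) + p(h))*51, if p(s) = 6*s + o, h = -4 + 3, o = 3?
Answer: -20553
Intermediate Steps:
h = -1
p(s) = 3 + 6*s (p(s) = 6*s + 3 = 3 + 6*s)
z(U, L) = 2*L**2 - 12*L*U (z(U, L) = -12*L*U + L*(2*L) = -12*L*U + 2*L**2 = 2*L**2 - 12*L*U)
(z(9, 4) + p(h))*51 = (2*4*(4 - 6*9) + (3 + 6*(-1)))*51 = (2*4*(4 - 54) + (3 - 6))*51 = (2*4*(-50) - 3)*51 = (-400 - 3)*51 = -403*51 = -20553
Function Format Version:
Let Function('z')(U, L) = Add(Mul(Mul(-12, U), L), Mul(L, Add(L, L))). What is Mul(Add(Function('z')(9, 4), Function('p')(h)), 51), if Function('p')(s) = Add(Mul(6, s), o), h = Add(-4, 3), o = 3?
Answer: -20553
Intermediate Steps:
h = -1
Function('p')(s) = Add(3, Mul(6, s)) (Function('p')(s) = Add(Mul(6, s), 3) = Add(3, Mul(6, s)))
Function('z')(U, L) = Add(Mul(2, Pow(L, 2)), Mul(-12, L, U)) (Function('z')(U, L) = Add(Mul(-12, L, U), Mul(L, Mul(2, L))) = Add(Mul(-12, L, U), Mul(2, Pow(L, 2))) = Add(Mul(2, Pow(L, 2)), Mul(-12, L, U)))
Mul(Add(Function('z')(9, 4), Function('p')(h)), 51) = Mul(Add(Mul(2, 4, Add(4, Mul(-6, 9))), Add(3, Mul(6, -1))), 51) = Mul(Add(Mul(2, 4, Add(4, -54)), Add(3, -6)), 51) = Mul(Add(Mul(2, 4, -50), -3), 51) = Mul(Add(-400, -3), 51) = Mul(-403, 51) = -20553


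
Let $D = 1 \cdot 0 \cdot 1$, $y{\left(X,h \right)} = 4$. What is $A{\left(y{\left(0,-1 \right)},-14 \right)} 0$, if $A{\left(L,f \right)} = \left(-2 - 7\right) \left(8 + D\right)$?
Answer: $0$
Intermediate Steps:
$D = 0$ ($D = 0 \cdot 1 = 0$)
$A{\left(L,f \right)} = -72$ ($A{\left(L,f \right)} = \left(-2 - 7\right) \left(8 + 0\right) = \left(-9\right) 8 = -72$)
$A{\left(y{\left(0,-1 \right)},-14 \right)} 0 = \left(-72\right) 0 = 0$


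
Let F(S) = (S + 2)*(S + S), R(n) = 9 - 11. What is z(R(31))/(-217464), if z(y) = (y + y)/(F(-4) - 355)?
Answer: -1/18430074 ≈ -5.4259e-8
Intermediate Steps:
R(n) = -2
F(S) = 2*S*(2 + S) (F(S) = (2 + S)*(2*S) = 2*S*(2 + S))
z(y) = -2*y/339 (z(y) = (y + y)/(2*(-4)*(2 - 4) - 355) = (2*y)/(2*(-4)*(-2) - 355) = (2*y)/(16 - 355) = (2*y)/(-339) = (2*y)*(-1/339) = -2*y/339)
z(R(31))/(-217464) = -2/339*(-2)/(-217464) = (4/339)*(-1/217464) = -1/18430074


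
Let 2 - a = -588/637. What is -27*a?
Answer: -1026/13 ≈ -78.923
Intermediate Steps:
a = 38/13 (a = 2 - (-588)/637 = 2 - 1*(-12/13) = 2 + 12/13 = 38/13 ≈ 2.9231)
-27*a = -27*38/13 = -1026/13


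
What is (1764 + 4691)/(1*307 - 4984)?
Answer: -6455/4677 ≈ -1.3802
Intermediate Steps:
(1764 + 4691)/(1*307 - 4984) = 6455/(307 - 4984) = 6455/(-4677) = 6455*(-1/4677) = -6455/4677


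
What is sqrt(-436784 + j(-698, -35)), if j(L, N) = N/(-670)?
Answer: I*sqrt(7842892566)/134 ≈ 660.9*I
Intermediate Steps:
j(L, N) = -N/670 (j(L, N) = N*(-1/670) = -N/670)
sqrt(-436784 + j(-698, -35)) = sqrt(-436784 - 1/670*(-35)) = sqrt(-436784 + 7/134) = sqrt(-58529049/134) = I*sqrt(7842892566)/134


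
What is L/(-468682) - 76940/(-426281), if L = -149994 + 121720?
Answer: 24056531037/99895115821 ≈ 0.24082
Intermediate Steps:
L = -28274
L/(-468682) - 76940/(-426281) = -28274/(-468682) - 76940/(-426281) = -28274*(-1/468682) - 76940*(-1/426281) = 14137/234341 + 76940/426281 = 24056531037/99895115821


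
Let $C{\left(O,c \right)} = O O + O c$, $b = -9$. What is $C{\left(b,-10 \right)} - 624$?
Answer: $-453$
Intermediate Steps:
$C{\left(O,c \right)} = O^{2} + O c$
$C{\left(b,-10 \right)} - 624 = - 9 \left(-9 - 10\right) - 624 = \left(-9\right) \left(-19\right) - 624 = 171 - 624 = -453$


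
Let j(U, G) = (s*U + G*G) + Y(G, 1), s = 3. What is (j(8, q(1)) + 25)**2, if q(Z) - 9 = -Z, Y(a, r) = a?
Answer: 14641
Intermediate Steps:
q(Z) = 9 - Z
j(U, G) = G + G**2 + 3*U (j(U, G) = (3*U + G*G) + G = (3*U + G**2) + G = (G**2 + 3*U) + G = G + G**2 + 3*U)
(j(8, q(1)) + 25)**2 = (((9 - 1*1) + (9 - 1*1)**2 + 3*8) + 25)**2 = (((9 - 1) + (9 - 1)**2 + 24) + 25)**2 = ((8 + 8**2 + 24) + 25)**2 = ((8 + 64 + 24) + 25)**2 = (96 + 25)**2 = 121**2 = 14641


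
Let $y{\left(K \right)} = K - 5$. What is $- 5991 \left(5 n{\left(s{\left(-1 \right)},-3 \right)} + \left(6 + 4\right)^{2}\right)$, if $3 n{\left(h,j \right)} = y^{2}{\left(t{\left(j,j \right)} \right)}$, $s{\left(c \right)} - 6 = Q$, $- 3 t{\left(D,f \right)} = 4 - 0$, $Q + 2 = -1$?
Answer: $- \frac{8996485}{9} \approx -9.9961 \cdot 10^{5}$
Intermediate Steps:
$Q = -3$ ($Q = -2 - 1 = -3$)
$t{\left(D,f \right)} = - \frac{4}{3}$ ($t{\left(D,f \right)} = - \frac{4 - 0}{3} = - \frac{4 + 0}{3} = \left(- \frac{1}{3}\right) 4 = - \frac{4}{3}$)
$s{\left(c \right)} = 3$ ($s{\left(c \right)} = 6 - 3 = 3$)
$y{\left(K \right)} = -5 + K$ ($y{\left(K \right)} = K - 5 = -5 + K$)
$n{\left(h,j \right)} = \frac{361}{27}$ ($n{\left(h,j \right)} = \frac{\left(-5 - \frac{4}{3}\right)^{2}}{3} = \frac{\left(- \frac{19}{3}\right)^{2}}{3} = \frac{1}{3} \cdot \frac{361}{9} = \frac{361}{27}$)
$- 5991 \left(5 n{\left(s{\left(-1 \right)},-3 \right)} + \left(6 + 4\right)^{2}\right) = - 5991 \left(5 \cdot \frac{361}{27} + \left(6 + 4\right)^{2}\right) = - 5991 \left(\frac{1805}{27} + 10^{2}\right) = - 5991 \left(\frac{1805}{27} + 100\right) = \left(-5991\right) \frac{4505}{27} = - \frac{8996485}{9}$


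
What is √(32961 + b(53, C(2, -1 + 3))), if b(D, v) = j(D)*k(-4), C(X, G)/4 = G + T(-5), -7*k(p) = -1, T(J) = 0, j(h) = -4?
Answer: √1615061/7 ≈ 181.55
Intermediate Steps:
k(p) = ⅐ (k(p) = -⅐*(-1) = ⅐)
C(X, G) = 4*G (C(X, G) = 4*(G + 0) = 4*G)
b(D, v) = -4/7 (b(D, v) = -4*⅐ = -4/7)
√(32961 + b(53, C(2, -1 + 3))) = √(32961 - 4/7) = √(230723/7) = √1615061/7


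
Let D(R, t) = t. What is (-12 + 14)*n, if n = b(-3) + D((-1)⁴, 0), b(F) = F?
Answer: -6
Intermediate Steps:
n = -3 (n = -3 + 0 = -3)
(-12 + 14)*n = (-12 + 14)*(-3) = 2*(-3) = -6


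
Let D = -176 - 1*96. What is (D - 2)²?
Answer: 75076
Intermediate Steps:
D = -272 (D = -176 - 96 = -272)
(D - 2)² = (-272 - 2)² = (-274)² = 75076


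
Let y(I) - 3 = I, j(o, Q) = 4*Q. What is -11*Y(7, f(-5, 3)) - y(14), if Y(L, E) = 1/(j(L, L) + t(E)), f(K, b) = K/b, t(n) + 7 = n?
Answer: -1019/58 ≈ -17.569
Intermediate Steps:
t(n) = -7 + n
y(I) = 3 + I
Y(L, E) = 1/(-7 + E + 4*L) (Y(L, E) = 1/(4*L + (-7 + E)) = 1/(-7 + E + 4*L))
-11*Y(7, f(-5, 3)) - y(14) = -11/(-7 - 5/3 + 4*7) - (3 + 14) = -11/(-7 - 5*⅓ + 28) - 1*17 = -11/(-7 - 5/3 + 28) - 17 = -11/58/3 - 17 = -11*3/58 - 17 = -33/58 - 17 = -1019/58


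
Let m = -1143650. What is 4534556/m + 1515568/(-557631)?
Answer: -2130944170018/318867346575 ≈ -6.6829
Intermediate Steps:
4534556/m + 1515568/(-557631) = 4534556/(-1143650) + 1515568/(-557631) = 4534556*(-1/1143650) + 1515568*(-1/557631) = -2267278/571825 - 1515568/557631 = -2130944170018/318867346575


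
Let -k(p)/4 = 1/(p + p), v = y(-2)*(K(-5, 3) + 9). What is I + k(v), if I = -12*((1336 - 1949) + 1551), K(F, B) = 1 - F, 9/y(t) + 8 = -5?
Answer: -1519534/135 ≈ -11256.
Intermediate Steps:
y(t) = -9/13 (y(t) = 9/(-8 - 5) = 9/(-13) = 9*(-1/13) = -9/13)
v = -135/13 (v = -9*((1 - 1*(-5)) + 9)/13 = -9*((1 + 5) + 9)/13 = -9*(6 + 9)/13 = -9/13*15 = -135/13 ≈ -10.385)
k(p) = -2/p (k(p) = -4/(p + p) = -4*1/(2*p) = -2/p)
I = -11256 (I = -12*(-613 + 1551) = -12*938 = -11256)
I + k(v) = -11256 - 2/(-135/13) = -11256 - 2*(-13/135) = -11256 + 26/135 = -1519534/135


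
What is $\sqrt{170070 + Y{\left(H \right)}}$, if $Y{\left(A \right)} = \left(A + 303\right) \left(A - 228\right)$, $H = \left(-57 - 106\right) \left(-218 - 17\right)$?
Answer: $\sqrt{1470246886} \approx 38344.0$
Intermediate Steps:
$H = 38305$ ($H = \left(-163\right) \left(-235\right) = 38305$)
$Y{\left(A \right)} = \left(-228 + A\right) \left(303 + A\right)$ ($Y{\left(A \right)} = \left(303 + A\right) \left(-228 + A\right) = \left(-228 + A\right) \left(303 + A\right)$)
$\sqrt{170070 + Y{\left(H \right)}} = \sqrt{170070 + \left(-69084 + 38305^{2} + 75 \cdot 38305\right)} = \sqrt{170070 + \left(-69084 + 1467273025 + 2872875\right)} = \sqrt{170070 + 1470076816} = \sqrt{1470246886}$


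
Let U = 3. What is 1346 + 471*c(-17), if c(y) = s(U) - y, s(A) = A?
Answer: 10766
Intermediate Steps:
c(y) = 3 - y
1346 + 471*c(-17) = 1346 + 471*(3 - 1*(-17)) = 1346 + 471*(3 + 17) = 1346 + 471*20 = 1346 + 9420 = 10766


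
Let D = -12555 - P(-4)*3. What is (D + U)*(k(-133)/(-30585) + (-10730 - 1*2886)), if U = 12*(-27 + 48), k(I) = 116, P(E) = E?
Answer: 1706177115172/10195 ≈ 1.6735e+8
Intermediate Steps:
U = 252 (U = 12*21 = 252)
D = -12543 (D = -12555 - (-4)*3 = -12555 - 1*(-12) = -12555 + 12 = -12543)
(D + U)*(k(-133)/(-30585) + (-10730 - 1*2886)) = (-12543 + 252)*(116/(-30585) + (-10730 - 1*2886)) = -12291*(116*(-1/30585) + (-10730 - 2886)) = -12291*(-116/30585 - 13616) = -12291*(-416445476/30585) = 1706177115172/10195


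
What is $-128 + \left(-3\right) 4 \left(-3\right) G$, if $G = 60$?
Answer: $2032$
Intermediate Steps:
$-128 + \left(-3\right) 4 \left(-3\right) G = -128 + \left(-3\right) 4 \left(-3\right) 60 = -128 + \left(-12\right) \left(-3\right) 60 = -128 + 36 \cdot 60 = -128 + 2160 = 2032$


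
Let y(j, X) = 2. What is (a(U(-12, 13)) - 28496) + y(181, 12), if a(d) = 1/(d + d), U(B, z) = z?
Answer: -740843/26 ≈ -28494.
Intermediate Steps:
a(d) = 1/(2*d)
(a(U(-12, 13)) - 28496) + y(181, 12) = ((½)/13 - 28496) + 2 = ((½)*(1/13) - 28496) + 2 = (1/26 - 28496) + 2 = -740895/26 + 2 = -740843/26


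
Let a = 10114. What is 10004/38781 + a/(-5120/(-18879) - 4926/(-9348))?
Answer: 11537115318496864/910446761439 ≈ 12672.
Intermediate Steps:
10004/38781 + a/(-5120/(-18879) - 4926/(-9348)) = 10004/38781 + 10114/(-5120/(-18879) - 4926/(-9348)) = 10004*(1/38781) + 10114/(-5120*(-1/18879) - 4926*(-1/9348)) = 10004/38781 + 10114/(5120/18879 + 821/1558) = 10004/38781 + 10114/(23476619/29413482) = 10004/38781 + 10114*(29413482/23476619) = 10004/38781 + 297487956948/23476619 = 11537115318496864/910446761439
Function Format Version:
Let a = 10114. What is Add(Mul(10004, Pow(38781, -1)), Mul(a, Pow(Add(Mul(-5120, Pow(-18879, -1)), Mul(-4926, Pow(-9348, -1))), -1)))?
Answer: Rational(11537115318496864, 910446761439) ≈ 12672.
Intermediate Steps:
Add(Mul(10004, Pow(38781, -1)), Mul(a, Pow(Add(Mul(-5120, Pow(-18879, -1)), Mul(-4926, Pow(-9348, -1))), -1))) = Add(Mul(10004, Pow(38781, -1)), Mul(10114, Pow(Add(Mul(-5120, Pow(-18879, -1)), Mul(-4926, Pow(-9348, -1))), -1))) = Add(Mul(10004, Rational(1, 38781)), Mul(10114, Pow(Add(Mul(-5120, Rational(-1, 18879)), Mul(-4926, Rational(-1, 9348))), -1))) = Add(Rational(10004, 38781), Mul(10114, Pow(Add(Rational(5120, 18879), Rational(821, 1558)), -1))) = Add(Rational(10004, 38781), Mul(10114, Pow(Rational(23476619, 29413482), -1))) = Add(Rational(10004, 38781), Mul(10114, Rational(29413482, 23476619))) = Add(Rational(10004, 38781), Rational(297487956948, 23476619)) = Rational(11537115318496864, 910446761439)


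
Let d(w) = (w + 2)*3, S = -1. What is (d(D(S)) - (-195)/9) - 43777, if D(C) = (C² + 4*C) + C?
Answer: -131284/3 ≈ -43761.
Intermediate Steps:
D(C) = C² + 5*C
d(w) = 6 + 3*w (d(w) = (2 + w)*3 = 6 + 3*w)
(d(D(S)) - (-195)/9) - 43777 = ((6 + 3*(-(5 - 1))) - (-195)/9) - 43777 = ((6 + 3*(-1*4)) - (-195)/9) - 43777 = ((6 + 3*(-4)) - 39*(-5/9)) - 43777 = ((6 - 12) + 65/3) - 43777 = (-6 + 65/3) - 43777 = 47/3 - 43777 = -131284/3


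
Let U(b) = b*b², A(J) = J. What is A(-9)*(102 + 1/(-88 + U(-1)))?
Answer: -81693/89 ≈ -917.90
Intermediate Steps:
U(b) = b³
A(-9)*(102 + 1/(-88 + U(-1))) = -9*(102 + 1/(-88 + (-1)³)) = -9*(102 + 1/(-88 - 1)) = -9*(102 + 1/(-89)) = -9*(102 - 1/89) = -9*9077/89 = -81693/89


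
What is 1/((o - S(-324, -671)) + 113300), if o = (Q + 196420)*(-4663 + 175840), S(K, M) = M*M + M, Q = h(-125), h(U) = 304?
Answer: 1/33674287878 ≈ 2.9696e-11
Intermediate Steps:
Q = 304
S(K, M) = M + M**2 (S(K, M) = M**2 + M = M + M**2)
o = 33674624148 (o = (304 + 196420)*(-4663 + 175840) = 196724*171177 = 33674624148)
1/((o - S(-324, -671)) + 113300) = 1/((33674624148 - (-671)*(1 - 671)) + 113300) = 1/((33674624148 - (-671)*(-670)) + 113300) = 1/((33674624148 - 1*449570) + 113300) = 1/((33674624148 - 449570) + 113300) = 1/(33674174578 + 113300) = 1/33674287878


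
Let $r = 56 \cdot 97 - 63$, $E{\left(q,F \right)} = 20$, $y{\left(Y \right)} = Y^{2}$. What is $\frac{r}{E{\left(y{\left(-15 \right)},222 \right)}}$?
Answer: $\frac{5369}{20} \approx 268.45$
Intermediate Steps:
$r = 5369$ ($r = 5432 - 63 = 5369$)
$\frac{r}{E{\left(y{\left(-15 \right)},222 \right)}} = \frac{5369}{20}$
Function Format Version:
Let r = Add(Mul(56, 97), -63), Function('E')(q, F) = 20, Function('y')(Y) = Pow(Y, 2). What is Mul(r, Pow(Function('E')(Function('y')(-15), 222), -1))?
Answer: Rational(5369, 20) ≈ 268.45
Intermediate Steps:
r = 5369 (r = Add(5432, -63) = 5369)
Mul(r, Pow(Function('E')(Function('y')(-15), 222), -1)) = Mul(5369, Pow(20, -1)) = Mul(5369, Rational(1, 20)) = Rational(5369, 20)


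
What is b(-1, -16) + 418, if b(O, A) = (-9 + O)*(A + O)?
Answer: 588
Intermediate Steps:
b(-1, -16) + 418 = ((-1)**2 - 9*(-16) - 9*(-1) - 16*(-1)) + 418 = (1 + 144 + 9 + 16) + 418 = 170 + 418 = 588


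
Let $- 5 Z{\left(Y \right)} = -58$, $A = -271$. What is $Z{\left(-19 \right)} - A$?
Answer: $\frac{1413}{5} \approx 282.6$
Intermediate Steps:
$Z{\left(Y \right)} = \frac{58}{5}$ ($Z{\left(Y \right)} = \left(- \frac{1}{5}\right) \left(-58\right) = \frac{58}{5}$)
$Z{\left(-19 \right)} - A = \frac{58}{5} - -271 = \frac{58}{5} + 271 = \frac{1413}{5}$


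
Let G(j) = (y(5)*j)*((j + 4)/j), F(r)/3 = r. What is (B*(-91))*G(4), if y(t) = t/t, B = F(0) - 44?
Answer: 32032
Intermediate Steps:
F(r) = 3*r
B = -44 (B = 3*0 - 44 = 0 - 44 = -44)
y(t) = 1
G(j) = 4 + j (G(j) = (1*j)*((j + 4)/j) = j*((4 + j)/j) = 4 + j)
(B*(-91))*G(4) = (-44*(-91))*(4 + 4) = 4004*8 = 32032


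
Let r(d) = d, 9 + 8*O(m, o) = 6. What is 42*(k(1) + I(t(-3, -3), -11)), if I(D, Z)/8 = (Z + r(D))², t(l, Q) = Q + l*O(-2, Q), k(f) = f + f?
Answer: 223125/4 ≈ 55781.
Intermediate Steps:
O(m, o) = -3/8 (O(m, o) = -9/8 + (⅛)*6 = -9/8 + ¾ = -3/8)
k(f) = 2*f
t(l, Q) = Q - 3*l/8 (t(l, Q) = Q + l*(-3/8) = Q - 3*l/8)
I(D, Z) = 8*(D + Z)² (I(D, Z) = 8*(Z + D)² = 8*(D + Z)²)
42*(k(1) + I(t(-3, -3), -11)) = 42*(2*1 + 8*((-3 - 3/8*(-3)) - 11)²) = 42*(2 + 8*((-3 + 9/8) - 11)²) = 42*(2 + 8*(-15/8 - 11)²) = 42*(2 + 8*(-103/8)²) = 42*(2 + 8*(10609/64)) = 42*(2 + 10609/8) = 42*(10625/8) = 223125/4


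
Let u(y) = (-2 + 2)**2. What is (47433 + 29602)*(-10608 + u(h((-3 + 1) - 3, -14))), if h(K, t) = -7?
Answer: -817187280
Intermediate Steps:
u(y) = 0 (u(y) = 0**2 = 0)
(47433 + 29602)*(-10608 + u(h((-3 + 1) - 3, -14))) = (47433 + 29602)*(-10608 + 0) = 77035*(-10608) = -817187280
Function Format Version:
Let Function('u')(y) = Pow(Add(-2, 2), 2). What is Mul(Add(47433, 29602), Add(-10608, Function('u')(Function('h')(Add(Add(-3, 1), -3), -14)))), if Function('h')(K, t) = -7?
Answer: -817187280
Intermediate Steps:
Function('u')(y) = 0 (Function('u')(y) = Pow(0, 2) = 0)
Mul(Add(47433, 29602), Add(-10608, Function('u')(Function('h')(Add(Add(-3, 1), -3), -14)))) = Mul(Add(47433, 29602), Add(-10608, 0)) = Mul(77035, -10608) = -817187280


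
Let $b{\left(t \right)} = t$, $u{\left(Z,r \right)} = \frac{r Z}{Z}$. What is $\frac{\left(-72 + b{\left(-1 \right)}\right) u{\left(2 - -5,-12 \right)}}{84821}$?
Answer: $\frac{876}{84821} \approx 0.010328$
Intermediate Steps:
$u{\left(Z,r \right)} = r$ ($u{\left(Z,r \right)} = \frac{Z r}{Z} = r$)
$\frac{\left(-72 + b{\left(-1 \right)}\right) u{\left(2 - -5,-12 \right)}}{84821} = \frac{\left(-72 - 1\right) \left(-12\right)}{84821} = \left(-73\right) \left(-12\right) \frac{1}{84821} = 876 \cdot \frac{1}{84821} = \frac{876}{84821}$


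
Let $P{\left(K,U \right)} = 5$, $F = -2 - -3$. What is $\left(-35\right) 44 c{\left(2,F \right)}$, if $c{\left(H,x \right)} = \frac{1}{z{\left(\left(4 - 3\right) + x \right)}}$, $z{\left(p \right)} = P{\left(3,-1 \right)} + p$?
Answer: $-220$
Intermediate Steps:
$F = 1$ ($F = -2 + 3 = 1$)
$z{\left(p \right)} = 5 + p$
$c{\left(H,x \right)} = \frac{1}{6 + x}$ ($c{\left(H,x \right)} = \frac{1}{5 + \left(\left(4 - 3\right) + x\right)} = \frac{1}{5 + \left(1 + x\right)} = \frac{1}{6 + x}$)
$\left(-35\right) 44 c{\left(2,F \right)} = \frac{\left(-35\right) 44}{6 + 1} = - \frac{1540}{7} = \left(-1540\right) \frac{1}{7} = -220$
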